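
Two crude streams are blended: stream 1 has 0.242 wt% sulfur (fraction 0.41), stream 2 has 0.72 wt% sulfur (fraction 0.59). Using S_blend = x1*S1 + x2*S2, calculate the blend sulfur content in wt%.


Linear sulfur blending: S_blend = x1*S1 + x2*S2
Contribution 1: 0.41 * 0.242 = 0.09922 wt%
Contribution 2: 0.59 * 0.72 = 0.4248 wt%
S_blend = 0.09922 + 0.4248 = 0.52402

0.52402 wt%


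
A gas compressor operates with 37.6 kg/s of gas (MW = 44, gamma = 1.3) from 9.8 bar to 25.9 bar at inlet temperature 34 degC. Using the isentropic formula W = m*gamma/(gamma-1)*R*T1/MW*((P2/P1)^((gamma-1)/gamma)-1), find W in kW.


Isentropic work: W = m*(gamma/(gamma-1))*(R*T1/MW)*((P2/P1)^((gamma-1)/gamma) - 1)
T1 = 34 + 273.15 = 307.15 K
Pressure ratio = 25.9 / 9.8 = 2.64286
Exponent = (1.3 - 1)/1.3 = 0.230769
(P2/P1)^exp - 1 = 2.64286^0.230769 - 1 = 0.251416
W = 37.6 * 1.3 / 0.3 * 8.314 * 307.15 / 44 * 0.251416 = 2377

2377 kW


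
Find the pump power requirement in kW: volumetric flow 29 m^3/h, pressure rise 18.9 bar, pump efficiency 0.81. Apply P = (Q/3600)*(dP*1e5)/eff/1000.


Q = 29 / 3600 = 0.00805556 m^3/s
P = 0.00805556 * (18.9 * 1e5) / 0.81 / 1000 = 18.80

18.80 kW


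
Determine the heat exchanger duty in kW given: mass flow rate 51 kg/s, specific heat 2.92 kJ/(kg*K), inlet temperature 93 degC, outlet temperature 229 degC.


Q = m_dot * cp * delta_T
delta_T = 229 - 93 = 136 K
Q = 51 * 2.92 * 136
= 148.92 * 136
= 20253.12 kW

20253.12 kW


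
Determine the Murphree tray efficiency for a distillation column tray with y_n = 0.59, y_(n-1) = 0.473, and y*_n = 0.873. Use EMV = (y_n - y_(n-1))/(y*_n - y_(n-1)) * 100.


Murphree vapor efficiency: EMV = (y_n - y_(n-1)) / (y*_n - y_(n-1)) * 100
EMV = (0.59 - 0.473) / (0.873 - 0.473) * 100 = 0.117 / 0.4 * 100 = 29.25

29.25 %


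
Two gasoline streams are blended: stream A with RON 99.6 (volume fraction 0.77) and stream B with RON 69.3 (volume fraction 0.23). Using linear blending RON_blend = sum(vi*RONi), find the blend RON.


Linear blending: RON_blend = sum(vi * RONi)
Contribution 1: 0.77 * 99.6 = 76.692
Contribution 2: 0.23 * 69.3 = 15.939
RON_blend = 76.692 + 15.939 = 92.631

92.631


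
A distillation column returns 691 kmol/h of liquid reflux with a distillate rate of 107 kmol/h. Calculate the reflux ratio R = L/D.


Reflux ratio definition: R = L / D (liquid returned / distillate withdrawn)
L = 691 kmol/h, D = 107 kmol/h
R = 691 / 107 = 6.458

6.458


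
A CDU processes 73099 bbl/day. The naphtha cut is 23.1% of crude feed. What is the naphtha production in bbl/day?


Crude throughput = 73099 bbl/day
Fraction yield = 23.1%
yield = throughput * fraction / 100
yield = 73099 * 23.1 / 100 = 16885.869

16885.869 bbl/day


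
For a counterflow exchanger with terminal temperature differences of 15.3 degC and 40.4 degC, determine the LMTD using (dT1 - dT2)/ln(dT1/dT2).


LMTD = (dT1 - dT2) / ln(dT1/dT2)
= (15.3 - 40.4) / ln(15.3 / 40.4) = -25.1 / -0.970977 = 25.85

25.85 degC


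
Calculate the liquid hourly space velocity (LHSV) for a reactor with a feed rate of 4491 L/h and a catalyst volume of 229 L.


LHSV = volumetric feed rate / catalyst volume
= 4491 L/h / 229 L
= 19.61 h^-1

19.61 h^-1


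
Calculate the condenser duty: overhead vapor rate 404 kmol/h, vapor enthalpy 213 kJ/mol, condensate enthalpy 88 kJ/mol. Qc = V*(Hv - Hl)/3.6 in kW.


Qc = 404 * (213 - 88) / 3.6 = 404 * 125 / 3.6 = 14030

14030 kW


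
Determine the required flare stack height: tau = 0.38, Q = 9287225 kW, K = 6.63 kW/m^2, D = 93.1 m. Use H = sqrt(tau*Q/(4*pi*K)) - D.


tau*Q/(4*pi*K) = 0.38 * 9287225 / (4 * pi * 6.63) = 42359
sqrt(42359) = 205.813
H = 205.813 - 93.1 = 112.7

112.7 m


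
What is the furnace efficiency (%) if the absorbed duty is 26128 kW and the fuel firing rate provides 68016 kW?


Furnace efficiency = Q_absorbed / Q_fuel * 100
= 26128 / 68016 * 100 = 38.41

38.41 %


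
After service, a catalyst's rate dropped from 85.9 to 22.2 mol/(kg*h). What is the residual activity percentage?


Activity (%) = (rate_used / rate_fresh) * 100
rate_used = 22.2, rate_fresh = 85.9
= (22.2 / 85.9) * 100
= 0.2584 * 100 = 25.84

25.84 %


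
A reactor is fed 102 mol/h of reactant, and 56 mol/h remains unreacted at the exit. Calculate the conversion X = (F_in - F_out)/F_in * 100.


X = (F_in - F_out) / F_in * 100
Moles reacted = 102 - 56 = 46
X = 46 / 102 * 100
= 0.4510 * 100
= 45.10 %

45.10 %


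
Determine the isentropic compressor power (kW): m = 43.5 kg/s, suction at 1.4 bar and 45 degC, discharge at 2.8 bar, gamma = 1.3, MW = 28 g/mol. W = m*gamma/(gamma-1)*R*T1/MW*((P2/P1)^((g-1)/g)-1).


Isentropic work: W = m*(gamma/(gamma-1))*(R*T1/MW)*((P2/P1)^((gamma-1)/gamma) - 1)
T1 = 45 + 273.15 = 318.15 K
Pressure ratio = 2.8 / 1.4 = 2
Exponent = (1.3 - 1)/1.3 = 0.230769
(P2/P1)^exp - 1 = 2^0.230769 - 1 = 0.17346
W = 43.5 * 1.3 / 0.3 * 8.314 * 318.15 / 28 * 0.17346 = 3089

3089 kW


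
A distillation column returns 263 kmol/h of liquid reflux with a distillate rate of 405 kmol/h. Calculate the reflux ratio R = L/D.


Reflux ratio definition: R = L / D (liquid returned / distillate withdrawn)
L = 263 kmol/h, D = 405 kmol/h
R = 263 / 405 = 0.6494

0.6494


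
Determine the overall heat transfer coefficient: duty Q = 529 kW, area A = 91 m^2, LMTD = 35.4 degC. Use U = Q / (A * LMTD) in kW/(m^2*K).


From Q = U*A*LMTD, U = Q / (A * LMTD)
U = 529 / (91 * 35.4) = 529 / 3221.4 = 0.1642

0.1642 kW/(m^2*K)


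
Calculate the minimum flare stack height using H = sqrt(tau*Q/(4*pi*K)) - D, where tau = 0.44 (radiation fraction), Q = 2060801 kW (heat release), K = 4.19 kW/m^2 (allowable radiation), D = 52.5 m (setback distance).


tau*Q/(4*pi*K) = 0.44 * 2060801 / (4 * pi * 4.19) = 17221.3
sqrt(17221.3) = 131.23
H = 131.23 - 52.5 = 78.73

78.73 m


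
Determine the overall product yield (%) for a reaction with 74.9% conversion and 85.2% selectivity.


Overall yield = conversion (%) * selectivity (%) / 100
Conversion = 74.9%, Selectivity = 85.2%
Y = 74.9 * 85.2 / 100
= 63.8148 %

63.8148 %


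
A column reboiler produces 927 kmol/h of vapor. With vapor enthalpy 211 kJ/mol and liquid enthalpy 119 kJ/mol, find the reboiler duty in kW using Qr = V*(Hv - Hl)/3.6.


Qr = 927 * (211 - 119) / 3.6 = 927 * 92 / 3.6 = 23690

23690 kW


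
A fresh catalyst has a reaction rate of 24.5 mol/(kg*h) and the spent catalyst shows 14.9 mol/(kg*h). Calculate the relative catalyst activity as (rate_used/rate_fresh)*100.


Activity (%) = (rate_used / rate_fresh) * 100
rate_used = 14.9, rate_fresh = 24.5
= (14.9 / 24.5) * 100
= 0.6082 * 100 = 60.82

60.82 %


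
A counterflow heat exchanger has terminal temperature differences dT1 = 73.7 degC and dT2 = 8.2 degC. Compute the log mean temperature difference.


LMTD = (dT1 - dT2) / ln(dT1/dT2)
= (73.7 - 8.2) / ln(73.7 / 8.2) = 65.5 / 2.19587 = 29.83

29.83 degC


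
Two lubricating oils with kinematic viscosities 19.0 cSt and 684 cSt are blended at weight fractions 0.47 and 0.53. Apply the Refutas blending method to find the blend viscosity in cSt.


Refutas method: VBN_i = 14.534*ln(ln(visc_i + 0.8)) + 10.975, blended linearly by mass fraction; since VBN is linear in VBI_i = ln(ln(visc_i + 0.8)) and the fractions sum to 1, blend VBI directly: visc = exp(exp(VBI_blend)) - 0.8
VBI_1 = ln(ln(19.0 + 0.8)) = 1.09383
VBI_2 = ln(ln(684 + 0.8)) = 1.87627
VBI_blend = 0.47 * 1.09383 + 0.53 * 1.87627 = 1.50852
visc_blend = exp(exp(1.50852)) - 0.8 = 91.04

91.04 cSt


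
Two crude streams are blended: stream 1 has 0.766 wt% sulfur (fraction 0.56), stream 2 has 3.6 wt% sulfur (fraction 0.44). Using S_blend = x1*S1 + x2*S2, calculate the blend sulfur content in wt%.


Linear sulfur blending: S_blend = x1*S1 + x2*S2
Contribution 1: 0.56 * 0.766 = 0.42896 wt%
Contribution 2: 0.44 * 3.6 = 1.584 wt%
S_blend = 0.42896 + 1.584 = 2.01296

2.01296 wt%


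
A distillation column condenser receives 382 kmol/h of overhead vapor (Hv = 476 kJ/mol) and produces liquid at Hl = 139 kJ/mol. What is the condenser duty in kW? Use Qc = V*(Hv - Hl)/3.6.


Qc = 382 * (476 - 139) / 3.6 = 382 * 337 / 3.6 = 35760

35760 kW


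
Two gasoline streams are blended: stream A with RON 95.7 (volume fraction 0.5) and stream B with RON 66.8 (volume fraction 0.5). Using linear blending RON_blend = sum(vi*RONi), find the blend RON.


Linear blending: RON_blend = sum(vi * RONi)
Contribution 1: 0.5 * 95.7 = 47.85
Contribution 2: 0.5 * 66.8 = 33.4
RON_blend = 47.85 + 33.4 = 81.25

81.25


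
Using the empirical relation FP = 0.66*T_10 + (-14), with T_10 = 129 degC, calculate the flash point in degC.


FP = 0.66 * 129 + (-14) = 71.14

71.14 degC


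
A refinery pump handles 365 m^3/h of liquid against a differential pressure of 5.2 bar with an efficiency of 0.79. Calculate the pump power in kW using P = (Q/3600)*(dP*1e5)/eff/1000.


Q = 365 / 3600 = 0.101389 m^3/s
P = 0.101389 * (5.2 * 1e5) / 0.79 / 1000 = 66.74

66.74 kW


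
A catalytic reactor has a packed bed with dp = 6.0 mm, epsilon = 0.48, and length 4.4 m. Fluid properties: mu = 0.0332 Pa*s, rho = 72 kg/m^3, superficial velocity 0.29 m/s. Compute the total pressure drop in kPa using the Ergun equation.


dp = 6.0 mm = 0.006 m
Viscous term = 150*0.0332*0.29*(1-0.48)^2 / (0.006^2*0.48^3) = 98086.2
Inertial term = 1.75*72*0.29^2*(1-0.48) / (0.006*0.48^3) = 8304.14
dP/L = 98086.2 + 8304.14 = 106390 Pa/m
dP = 106390 * 4.4 / 1000 = 468.1 kPa

468.1 kPa


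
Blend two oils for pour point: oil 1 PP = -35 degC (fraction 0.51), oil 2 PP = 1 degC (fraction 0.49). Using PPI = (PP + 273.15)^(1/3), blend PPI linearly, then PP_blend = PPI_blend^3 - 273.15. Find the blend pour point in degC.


PPI_1 = (-35 + 273.15)^(1/3) = 6.198456
PPI_2 = (1 + 273.15)^(1/3) = 6.49625
PPI_blend = 0.51 * 6.198456 + 0.49 * 6.49625 = 6.344375
PP_blend = 6.344375^3 - 273.15 = 255.368 - 273.15 = -17.78

-17.78 degC


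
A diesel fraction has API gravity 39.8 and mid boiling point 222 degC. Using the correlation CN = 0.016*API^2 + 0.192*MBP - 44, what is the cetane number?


CN = 0.016 * 39.8^2 + 0.192 * 222 - 44
CN = 25.34464 + 42.624 - 44 = 23.96864

23.96864


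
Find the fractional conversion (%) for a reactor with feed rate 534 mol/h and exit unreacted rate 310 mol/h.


X = (F_in - F_out) / F_in * 100
Moles reacted = 534 - 310 = 224
X = 224 / 534 * 100
= 0.4195 * 100
= 41.95 %

41.95 %


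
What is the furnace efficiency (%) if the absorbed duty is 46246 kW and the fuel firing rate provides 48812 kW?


Furnace efficiency = Q_absorbed / Q_fuel * 100
= 46246 / 48812 * 100 = 94.74

94.74 %


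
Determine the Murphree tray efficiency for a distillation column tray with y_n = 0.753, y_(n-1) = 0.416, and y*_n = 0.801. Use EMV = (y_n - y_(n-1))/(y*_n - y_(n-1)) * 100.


Murphree vapor efficiency: EMV = (y_n - y_(n-1)) / (y*_n - y_(n-1)) * 100
EMV = (0.753 - 0.416) / (0.801 - 0.416) * 100 = 0.337 / 0.385 * 100 = 87.53

87.53 %


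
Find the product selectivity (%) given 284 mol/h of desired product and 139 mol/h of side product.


Selectivity = desired / (desired + undesired) * 100
Total products = 284 + 139 = 423 mol/h
S = 284 / 423 * 100
= 0.6714 * 100
= 67.14 %

67.14 %


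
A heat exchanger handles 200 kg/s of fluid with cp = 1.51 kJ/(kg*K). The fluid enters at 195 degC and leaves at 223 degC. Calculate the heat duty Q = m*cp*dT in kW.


Q = m_dot * cp * delta_T
delta_T = 223 - 195 = 28 K
Q = 200 * 1.51 * 28
= 302 * 28
= 8456 kW

8456 kW


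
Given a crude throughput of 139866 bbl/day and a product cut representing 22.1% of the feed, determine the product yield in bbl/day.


Crude throughput = 139866 bbl/day
Fraction yield = 22.1%
yield = throughput * fraction / 100
yield = 139866 * 22.1 / 100 = 30910.386

30910.386 bbl/day


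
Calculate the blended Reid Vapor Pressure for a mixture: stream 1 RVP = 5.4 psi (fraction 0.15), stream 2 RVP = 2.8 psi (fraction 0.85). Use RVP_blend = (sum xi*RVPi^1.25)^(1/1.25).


Chevron index: RVP_blend = (sum xi*RVPi^1.25)^(1/1.25)
RVP^1.25 terms: 0.15 * 5.4^1.25 + 0.85 * 2.8^1.25 = 4.31346
RVP_blend = 4.31346^(1/1.25) = 3.220

3.220 psi


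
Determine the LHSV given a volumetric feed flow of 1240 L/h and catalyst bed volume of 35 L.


LHSV = volumetric feed rate / catalyst volume
= 1240 L/h / 35 L
= 35.43 h^-1

35.43 h^-1


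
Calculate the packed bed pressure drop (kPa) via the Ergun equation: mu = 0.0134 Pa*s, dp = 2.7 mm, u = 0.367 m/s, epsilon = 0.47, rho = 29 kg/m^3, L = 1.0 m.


dp = 2.7 mm = 0.0027 m
Viscous term = 150*0.0134*0.367*(1-0.47)^2 / (0.0027^2*0.47^3) = 273774
Inertial term = 1.75*29*0.367^2*(1-0.47) / (0.0027*0.47^3) = 12923.7
dP/L = 273774 + 12923.7 = 286698 Pa/m
dP = 286698 * 1.0 / 1000 = 286.7 kPa

286.7 kPa


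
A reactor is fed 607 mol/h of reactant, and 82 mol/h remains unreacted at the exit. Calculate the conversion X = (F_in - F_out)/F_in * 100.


X = (F_in - F_out) / F_in * 100
Moles reacted = 607 - 82 = 525
X = 525 / 607 * 100
= 0.8649 * 100
= 86.49 %

86.49 %


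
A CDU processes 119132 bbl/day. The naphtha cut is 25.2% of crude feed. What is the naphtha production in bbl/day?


Crude throughput = 119132 bbl/day
Fraction yield = 25.2%
yield = throughput * fraction / 100
yield = 119132 * 25.2 / 100 = 30021.264

30021.264 bbl/day


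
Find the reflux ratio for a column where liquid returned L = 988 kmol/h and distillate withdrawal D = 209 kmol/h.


Reflux ratio definition: R = L / D (liquid returned / distillate withdrawn)
L = 988 kmol/h, D = 209 kmol/h
R = 988 / 209 = 4.727

4.727


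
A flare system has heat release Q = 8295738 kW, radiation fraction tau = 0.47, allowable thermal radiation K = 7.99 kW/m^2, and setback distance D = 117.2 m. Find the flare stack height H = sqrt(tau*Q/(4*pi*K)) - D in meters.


tau*Q/(4*pi*K) = 0.47 * 8295738 / (4 * pi * 7.99) = 38832.6
sqrt(38832.6) = 197.06
H = 197.06 - 117.2 = 79.86

79.86 m


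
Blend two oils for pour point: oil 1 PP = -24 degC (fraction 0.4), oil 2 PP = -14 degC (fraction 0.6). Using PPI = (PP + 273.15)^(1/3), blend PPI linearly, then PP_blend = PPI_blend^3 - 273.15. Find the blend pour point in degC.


PPI_1 = (-24 + 273.15)^(1/3) = 6.292458
PPI_2 = (-14 + 273.15)^(1/3) = 6.375541
PPI_blend = 0.4 * 6.292458 + 0.6 * 6.375541 = 6.342308
PP_blend = 6.342308^3 - 273.15 = 255.1185 - 273.15 = -18.03

-18.03 degC


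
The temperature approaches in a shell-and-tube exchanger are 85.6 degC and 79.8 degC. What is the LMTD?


LMTD = (dT1 - dT2) / ln(dT1/dT2)
= (85.6 - 79.8) / ln(85.6 / 79.8) = 5.8 / 0.0701618 = 82.67

82.67 degC


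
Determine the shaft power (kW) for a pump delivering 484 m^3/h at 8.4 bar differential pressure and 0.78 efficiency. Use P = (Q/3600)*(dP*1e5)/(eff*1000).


Q = 484 / 3600 = 0.134444 m^3/s
P = 0.134444 * (8.4 * 1e5) / 0.78 / 1000 = 144.8

144.8 kW


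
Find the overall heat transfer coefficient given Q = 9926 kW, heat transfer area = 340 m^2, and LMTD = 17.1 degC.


From Q = U*A*LMTD, U = Q / (A * LMTD)
U = 9926 / (340 * 17.1) = 9926 / 5814 = 1.707

1.707 kW/(m^2*K)


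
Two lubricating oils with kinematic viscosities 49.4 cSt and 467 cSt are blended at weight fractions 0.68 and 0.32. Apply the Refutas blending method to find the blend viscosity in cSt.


Refutas method: VBN_i = 14.534*ln(ln(visc_i + 0.8)) + 10.975, blended linearly by mass fraction; since VBN is linear in VBI_i = ln(ln(visc_i + 0.8)) and the fractions sum to 1, blend VBI directly: visc = exp(exp(VBI_blend)) - 0.8
VBI_1 = ln(ln(49.4 + 0.8)) = 1.36507
VBI_2 = ln(ln(467 + 0.8)) = 1.81613
VBI_blend = 0.68 * 1.36507 + 0.32 * 1.81613 = 1.50941
visc_blend = exp(exp(1.50941)) - 0.8 = 91.41

91.41 cSt


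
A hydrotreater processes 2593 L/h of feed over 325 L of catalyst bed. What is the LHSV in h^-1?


LHSV = volumetric feed rate / catalyst volume
= 2593 L/h / 325 L
= 7.978 h^-1

7.978 h^-1


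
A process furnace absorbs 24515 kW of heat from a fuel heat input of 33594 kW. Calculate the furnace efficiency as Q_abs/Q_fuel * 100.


Furnace efficiency = Q_absorbed / Q_fuel * 100
= 24515 / 33594 * 100 = 72.97

72.97 %


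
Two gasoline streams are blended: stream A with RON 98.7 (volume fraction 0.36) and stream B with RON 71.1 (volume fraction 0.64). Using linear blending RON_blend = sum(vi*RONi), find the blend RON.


Linear blending: RON_blend = sum(vi * RONi)
Contribution 1: 0.36 * 98.7 = 35.532
Contribution 2: 0.64 * 71.1 = 45.504
RON_blend = 35.532 + 45.504 = 81.036

81.036


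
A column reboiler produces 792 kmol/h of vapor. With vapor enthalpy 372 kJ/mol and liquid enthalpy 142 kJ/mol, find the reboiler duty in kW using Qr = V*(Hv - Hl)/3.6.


Qr = 792 * (372 - 142) / 3.6 = 792 * 230 / 3.6 = 50600

50600 kW


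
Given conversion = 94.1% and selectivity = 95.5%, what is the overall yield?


Overall yield = conversion (%) * selectivity (%) / 100
Conversion = 94.1%, Selectivity = 95.5%
Y = 94.1 * 95.5 / 100
= 89.8655 %

89.8655 %


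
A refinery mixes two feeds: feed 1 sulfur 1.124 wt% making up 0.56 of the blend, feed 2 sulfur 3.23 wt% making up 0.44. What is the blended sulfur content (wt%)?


Linear sulfur blending: S_blend = x1*S1 + x2*S2
Contribution 1: 0.56 * 1.124 = 0.62944 wt%
Contribution 2: 0.44 * 3.23 = 1.4212 wt%
S_blend = 0.62944 + 1.4212 = 2.05064

2.05064 wt%


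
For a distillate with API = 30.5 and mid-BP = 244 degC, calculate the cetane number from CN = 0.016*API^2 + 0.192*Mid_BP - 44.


CN = 0.016 * 30.5^2 + 0.192 * 244 - 44
CN = 14.884 + 46.848 - 44 = 17.732

17.732


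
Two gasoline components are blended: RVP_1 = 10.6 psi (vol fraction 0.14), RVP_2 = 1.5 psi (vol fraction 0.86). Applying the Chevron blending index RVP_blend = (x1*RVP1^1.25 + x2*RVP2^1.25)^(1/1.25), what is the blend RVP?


Chevron index: RVP_blend = (sum xi*RVPi^1.25)^(1/1.25)
RVP^1.25 terms: 0.14 * 10.6^1.25 + 0.86 * 1.5^1.25 = 4.10531
RVP_blend = 4.10531^(1/1.25) = 3.095

3.095 psi


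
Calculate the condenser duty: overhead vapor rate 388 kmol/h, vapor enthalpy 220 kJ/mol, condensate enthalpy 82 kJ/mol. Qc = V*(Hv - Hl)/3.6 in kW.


Qc = 388 * (220 - 82) / 3.6 = 388 * 138 / 3.6 = 14870

14870 kW


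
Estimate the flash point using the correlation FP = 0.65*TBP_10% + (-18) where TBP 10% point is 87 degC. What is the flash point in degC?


FP = 0.65 * 87 + (-18) = 38.55

38.55 degC


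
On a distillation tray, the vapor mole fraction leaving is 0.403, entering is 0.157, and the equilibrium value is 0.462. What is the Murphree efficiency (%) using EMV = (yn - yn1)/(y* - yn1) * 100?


Murphree vapor efficiency: EMV = (y_n - y_(n-1)) / (y*_n - y_(n-1)) * 100
EMV = (0.403 - 0.157) / (0.462 - 0.157) * 100 = 0.246 / 0.305 * 100 = 80.66

80.66 %


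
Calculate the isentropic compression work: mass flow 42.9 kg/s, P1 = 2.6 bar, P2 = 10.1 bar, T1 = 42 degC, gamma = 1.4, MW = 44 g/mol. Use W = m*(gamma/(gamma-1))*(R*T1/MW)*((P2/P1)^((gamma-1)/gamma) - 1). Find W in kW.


Isentropic work: W = m*(gamma/(gamma-1))*(R*T1/MW)*((P2/P1)^((gamma-1)/gamma) - 1)
T1 = 42 + 273.15 = 315.15 K
Pressure ratio = 10.1 / 2.6 = 3.88462
Exponent = (1.4 - 1)/1.4 = 0.285714
(P2/P1)^exp - 1 = 3.88462^0.285714 - 1 = 0.473619
W = 42.9 * 1.4 / 0.4 * 8.314 * 315.15 / 44 * 0.473619 = 4235

4235 kW


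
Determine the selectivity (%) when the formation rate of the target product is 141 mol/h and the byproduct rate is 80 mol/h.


Selectivity = desired / (desired + undesired) * 100
Total products = 141 + 80 = 221 mol/h
S = 141 / 221 * 100
= 0.6380 * 100
= 63.80 %

63.80 %


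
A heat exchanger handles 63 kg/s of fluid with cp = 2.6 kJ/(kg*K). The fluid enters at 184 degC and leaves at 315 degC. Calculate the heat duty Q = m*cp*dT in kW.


Q = m_dot * cp * delta_T
delta_T = 315 - 184 = 131 K
Q = 63 * 2.6 * 131
= 163.8 * 131
= 21457.8 kW

21457.8 kW


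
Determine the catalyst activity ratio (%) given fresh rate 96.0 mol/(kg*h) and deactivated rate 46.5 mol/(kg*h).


Activity (%) = (rate_used / rate_fresh) * 100
rate_used = 46.5, rate_fresh = 96.0
= (46.5 / 96.0) * 100
= 0.4844 * 100 = 48.44

48.44 %


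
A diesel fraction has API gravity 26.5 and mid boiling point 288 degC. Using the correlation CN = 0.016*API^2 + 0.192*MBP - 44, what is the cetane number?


CN = 0.016 * 26.5^2 + 0.192 * 288 - 44
CN = 11.236 + 55.296 - 44 = 22.532

22.532


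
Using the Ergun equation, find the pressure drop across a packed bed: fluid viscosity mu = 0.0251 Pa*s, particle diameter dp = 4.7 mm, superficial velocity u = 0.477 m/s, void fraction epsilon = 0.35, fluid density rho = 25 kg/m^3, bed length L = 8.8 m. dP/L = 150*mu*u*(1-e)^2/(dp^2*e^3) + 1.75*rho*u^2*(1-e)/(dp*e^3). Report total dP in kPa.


dp = 4.7 mm = 0.0047 m
Viscous term = 150*0.0251*0.477*(1-0.35)^2 / (0.0047^2*0.35^3) = 801143
Inertial term = 1.75*25*0.477^2*(1-0.35) / (0.0047*0.35^3) = 32109
dP/L = 801143 + 32109 = 833252 Pa/m
dP = 833252 * 8.8 / 1000 = 7333 kPa

7333 kPa


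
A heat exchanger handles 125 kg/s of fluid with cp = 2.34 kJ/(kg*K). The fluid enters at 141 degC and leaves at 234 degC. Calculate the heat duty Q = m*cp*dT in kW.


Q = m_dot * cp * delta_T
delta_T = 234 - 141 = 93 K
Q = 125 * 2.34 * 93
= 292.5 * 93
= 27202.5 kW

27202.5 kW


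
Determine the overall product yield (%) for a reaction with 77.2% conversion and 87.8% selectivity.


Overall yield = conversion (%) * selectivity (%) / 100
Conversion = 77.2%, Selectivity = 87.8%
Y = 77.2 * 87.8 / 100
= 67.7816 %

67.7816 %


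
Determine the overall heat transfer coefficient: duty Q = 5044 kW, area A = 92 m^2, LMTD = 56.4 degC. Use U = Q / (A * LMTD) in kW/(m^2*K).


From Q = U*A*LMTD, U = Q / (A * LMTD)
U = 5044 / (92 * 56.4) = 5044 / 5188.8 = 0.9721

0.9721 kW/(m^2*K)


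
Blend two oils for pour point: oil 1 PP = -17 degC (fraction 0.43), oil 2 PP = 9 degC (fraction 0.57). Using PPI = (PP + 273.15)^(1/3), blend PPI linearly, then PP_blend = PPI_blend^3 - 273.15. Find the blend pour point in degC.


PPI_1 = (-17 + 273.15)^(1/3) = 6.350844
PPI_2 = (9 + 273.15)^(1/3) = 6.558835
PPI_blend = 0.43 * 6.350844 + 0.57 * 6.558835 = 6.469399
PP_blend = 6.469399^3 - 273.15 = 270.7646 - 273.15 = -2.39

-2.39 degC


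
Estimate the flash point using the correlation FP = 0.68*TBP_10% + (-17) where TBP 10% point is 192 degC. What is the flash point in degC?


FP = 0.68 * 192 + (-17) = 113.56

113.56 degC


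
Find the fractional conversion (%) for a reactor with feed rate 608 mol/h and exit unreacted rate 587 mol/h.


X = (F_in - F_out) / F_in * 100
Moles reacted = 608 - 587 = 21
X = 21 / 608 * 100
= 0.03454 * 100
= 3.454 %

3.454 %


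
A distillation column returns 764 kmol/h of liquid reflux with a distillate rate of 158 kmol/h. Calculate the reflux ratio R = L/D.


Reflux ratio definition: R = L / D (liquid returned / distillate withdrawn)
L = 764 kmol/h, D = 158 kmol/h
R = 764 / 158 = 4.835

4.835


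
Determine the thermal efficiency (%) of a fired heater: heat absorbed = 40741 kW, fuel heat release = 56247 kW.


Furnace efficiency = Q_absorbed / Q_fuel * 100
= 40741 / 56247 * 100 = 72.43

72.43 %


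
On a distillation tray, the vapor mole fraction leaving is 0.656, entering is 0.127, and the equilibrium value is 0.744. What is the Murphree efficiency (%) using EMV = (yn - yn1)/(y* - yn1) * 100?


Murphree vapor efficiency: EMV = (y_n - y_(n-1)) / (y*_n - y_(n-1)) * 100
EMV = (0.656 - 0.127) / (0.744 - 0.127) * 100 = 0.529 / 0.617 * 100 = 85.74

85.74 %


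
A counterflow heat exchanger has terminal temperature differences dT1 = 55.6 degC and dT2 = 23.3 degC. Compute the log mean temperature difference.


LMTD = (dT1 - dT2) / ln(dT1/dT2)
= (55.6 - 23.3) / ln(55.6 / 23.3) = 32.3 / 0.86973 = 37.14

37.14 degC


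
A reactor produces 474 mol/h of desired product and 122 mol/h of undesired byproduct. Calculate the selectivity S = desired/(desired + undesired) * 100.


Selectivity = desired / (desired + undesired) * 100
Total products = 474 + 122 = 596 mol/h
S = 474 / 596 * 100
= 0.7953 * 100
= 79.53 %

79.53 %


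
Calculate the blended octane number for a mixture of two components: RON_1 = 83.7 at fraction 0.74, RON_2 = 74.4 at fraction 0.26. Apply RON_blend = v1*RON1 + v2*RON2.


Linear blending: RON_blend = sum(vi * RONi)
Contribution 1: 0.74 * 83.7 = 61.938
Contribution 2: 0.26 * 74.4 = 19.344
RON_blend = 61.938 + 19.344 = 81.282

81.282


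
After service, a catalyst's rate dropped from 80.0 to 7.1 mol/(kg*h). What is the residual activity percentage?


Activity (%) = (rate_used / rate_fresh) * 100
rate_used = 7.1, rate_fresh = 80.0
= (7.1 / 80.0) * 100
= 0.08875 * 100 = 8.875

8.875 %


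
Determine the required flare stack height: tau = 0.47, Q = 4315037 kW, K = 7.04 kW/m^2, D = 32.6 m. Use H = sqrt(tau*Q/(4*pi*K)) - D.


tau*Q/(4*pi*K) = 0.47 * 4315037 / (4 * pi * 7.04) = 22924.5
sqrt(22924.5) = 151.408
H = 151.408 - 32.6 = 118.8

118.8 m


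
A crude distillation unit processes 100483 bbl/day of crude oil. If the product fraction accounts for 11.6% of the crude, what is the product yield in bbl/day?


Crude throughput = 100483 bbl/day
Fraction yield = 11.6%
yield = throughput * fraction / 100
yield = 100483 * 11.6 / 100 = 11656.028

11656.028 bbl/day


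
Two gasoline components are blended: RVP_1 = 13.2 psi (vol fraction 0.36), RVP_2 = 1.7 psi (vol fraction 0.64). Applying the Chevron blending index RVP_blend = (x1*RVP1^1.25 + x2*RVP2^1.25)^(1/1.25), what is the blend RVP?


Chevron index: RVP_blend = (sum xi*RVPi^1.25)^(1/1.25)
RVP^1.25 terms: 0.36 * 13.2^1.25 + 0.64 * 1.7^1.25 = 10.3001
RVP_blend = 10.3001^(1/1.25) = 6.461

6.461 psi


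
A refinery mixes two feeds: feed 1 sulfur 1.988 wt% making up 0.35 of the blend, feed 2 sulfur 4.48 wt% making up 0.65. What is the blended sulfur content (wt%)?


Linear sulfur blending: S_blend = x1*S1 + x2*S2
Contribution 1: 0.35 * 1.988 = 0.6958 wt%
Contribution 2: 0.65 * 4.48 = 2.912 wt%
S_blend = 0.6958 + 2.912 = 3.6078

3.6078 wt%


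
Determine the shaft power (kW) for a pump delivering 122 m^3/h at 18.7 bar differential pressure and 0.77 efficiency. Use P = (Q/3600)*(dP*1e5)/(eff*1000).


Q = 122 / 3600 = 0.0338889 m^3/s
P = 0.0338889 * (18.7 * 1e5) / 0.77 / 1000 = 82.30

82.30 kW


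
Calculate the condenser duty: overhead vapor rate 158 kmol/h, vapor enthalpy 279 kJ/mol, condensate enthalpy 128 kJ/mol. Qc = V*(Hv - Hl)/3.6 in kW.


Qc = 158 * (279 - 128) / 3.6 = 158 * 151 / 3.6 = 6627

6627 kW


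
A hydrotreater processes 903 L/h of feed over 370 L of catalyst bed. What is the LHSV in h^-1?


LHSV = volumetric feed rate / catalyst volume
= 903 L/h / 370 L
= 2.441 h^-1

2.441 h^-1


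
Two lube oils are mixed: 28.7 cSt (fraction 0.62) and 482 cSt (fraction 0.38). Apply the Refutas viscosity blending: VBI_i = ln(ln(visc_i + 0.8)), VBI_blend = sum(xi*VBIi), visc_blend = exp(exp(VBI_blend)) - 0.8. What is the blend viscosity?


Refutas method: VBN_i = 14.534*ln(ln(visc_i + 0.8)) + 10.975, blended linearly by mass fraction; since VBN is linear in VBI_i = ln(ln(visc_i + 0.8)) and the fractions sum to 1, blend VBI directly: visc = exp(exp(VBI_blend)) - 0.8
VBI_1 = ln(ln(28.7 + 0.8)) = 1.21917
VBI_2 = ln(ln(482 + 0.8)) = 1.82125
VBI_blend = 0.62 * 1.21917 + 0.38 * 1.82125 = 1.44796
visc_blend = exp(exp(1.44796)) - 0.8 = 69.62

69.62 cSt


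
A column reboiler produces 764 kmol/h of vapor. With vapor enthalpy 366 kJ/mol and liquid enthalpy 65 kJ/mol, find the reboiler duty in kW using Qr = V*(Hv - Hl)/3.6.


Qr = 764 * (366 - 65) / 3.6 = 764 * 301 / 3.6 = 63880

63880 kW


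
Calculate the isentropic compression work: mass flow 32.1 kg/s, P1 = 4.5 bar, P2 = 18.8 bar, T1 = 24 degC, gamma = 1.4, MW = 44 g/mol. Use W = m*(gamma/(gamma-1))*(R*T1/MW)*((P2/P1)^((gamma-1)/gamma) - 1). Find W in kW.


Isentropic work: W = m*(gamma/(gamma-1))*(R*T1/MW)*((P2/P1)^((gamma-1)/gamma) - 1)
T1 = 24 + 273.15 = 297.15 K
Pressure ratio = 18.8 / 4.5 = 4.17778
Exponent = (1.4 - 1)/1.4 = 0.285714
(P2/P1)^exp - 1 = 4.17778^0.285714 - 1 = 0.504572
W = 32.1 * 1.4 / 0.4 * 8.314 * 297.15 / 44 * 0.504572 = 3183

3183 kW


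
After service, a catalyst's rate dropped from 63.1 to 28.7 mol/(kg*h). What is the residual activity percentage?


Activity (%) = (rate_used / rate_fresh) * 100
rate_used = 28.7, rate_fresh = 63.1
= (28.7 / 63.1) * 100
= 0.4548 * 100 = 45.48

45.48 %


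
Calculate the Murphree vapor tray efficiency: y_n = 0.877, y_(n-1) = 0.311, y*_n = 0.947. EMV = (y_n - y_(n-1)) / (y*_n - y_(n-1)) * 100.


Murphree vapor efficiency: EMV = (y_n - y_(n-1)) / (y*_n - y_(n-1)) * 100
EMV = (0.877 - 0.311) / (0.947 - 0.311) * 100 = 0.566 / 0.636 * 100 = 88.99

88.99 %


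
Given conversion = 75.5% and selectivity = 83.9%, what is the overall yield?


Overall yield = conversion (%) * selectivity (%) / 100
Conversion = 75.5%, Selectivity = 83.9%
Y = 75.5 * 83.9 / 100
= 63.3445 %

63.3445 %


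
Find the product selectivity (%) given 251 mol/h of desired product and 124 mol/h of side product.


Selectivity = desired / (desired + undesired) * 100
Total products = 251 + 124 = 375 mol/h
S = 251 / 375 * 100
= 0.6693 * 100
= 66.93 %

66.93 %


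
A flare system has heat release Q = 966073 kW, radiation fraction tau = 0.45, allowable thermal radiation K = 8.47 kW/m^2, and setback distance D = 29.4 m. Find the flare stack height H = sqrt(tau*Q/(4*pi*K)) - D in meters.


tau*Q/(4*pi*K) = 0.45 * 966073 / (4 * pi * 8.47) = 4084.41
sqrt(4084.41) = 63.9094
H = 63.9094 - 29.4 = 34.51

34.51 m


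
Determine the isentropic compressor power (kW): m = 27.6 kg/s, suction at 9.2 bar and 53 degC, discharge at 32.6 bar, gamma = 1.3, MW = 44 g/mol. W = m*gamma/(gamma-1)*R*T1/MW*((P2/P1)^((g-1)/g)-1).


Isentropic work: W = m*(gamma/(gamma-1))*(R*T1/MW)*((P2/P1)^((gamma-1)/gamma) - 1)
T1 = 53 + 273.15 = 326.15 K
Pressure ratio = 32.6 / 9.2 = 3.54348
Exponent = (1.3 - 1)/1.3 = 0.230769
(P2/P1)^exp - 1 = 3.54348^0.230769 - 1 = 0.339033
W = 27.6 * 1.3 / 0.3 * 8.314 * 326.15 / 44 * 0.339033 = 2499

2499 kW


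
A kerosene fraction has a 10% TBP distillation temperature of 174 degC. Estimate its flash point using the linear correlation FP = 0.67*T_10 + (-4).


FP = 0.67 * 174 + (-4) = 112.58

112.58 degC


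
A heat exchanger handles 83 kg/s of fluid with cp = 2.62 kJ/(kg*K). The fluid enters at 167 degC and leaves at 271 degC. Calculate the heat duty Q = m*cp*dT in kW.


Q = m_dot * cp * delta_T
delta_T = 271 - 167 = 104 K
Q = 83 * 2.62 * 104
= 217.46 * 104
= 22615.84 kW

22615.84 kW


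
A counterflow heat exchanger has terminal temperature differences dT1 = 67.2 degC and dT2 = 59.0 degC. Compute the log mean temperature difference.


LMTD = (dT1 - dT2) / ln(dT1/dT2)
= (67.2 - 59.0) / ln(67.2 / 59.0) = 8.2 / 0.130136 = 63.01

63.01 degC


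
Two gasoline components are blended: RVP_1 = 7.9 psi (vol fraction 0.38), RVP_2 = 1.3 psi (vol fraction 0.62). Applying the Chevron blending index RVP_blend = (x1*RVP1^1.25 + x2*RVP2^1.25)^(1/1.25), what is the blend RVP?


Chevron index: RVP_blend = (sum xi*RVPi^1.25)^(1/1.25)
RVP^1.25 terms: 0.38 * 7.9^1.25 + 0.62 * 1.3^1.25 = 5.89353
RVP_blend = 5.89353^(1/1.25) = 4.133

4.133 psi


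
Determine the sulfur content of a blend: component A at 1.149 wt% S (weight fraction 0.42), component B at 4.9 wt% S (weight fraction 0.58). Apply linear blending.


Linear sulfur blending: S_blend = x1*S1 + x2*S2
Contribution 1: 0.42 * 1.149 = 0.48258 wt%
Contribution 2: 0.58 * 4.9 = 2.842 wt%
S_blend = 0.48258 + 2.842 = 3.32458

3.32458 wt%


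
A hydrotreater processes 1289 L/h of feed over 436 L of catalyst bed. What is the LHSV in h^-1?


LHSV = volumetric feed rate / catalyst volume
= 1289 L/h / 436 L
= 2.956 h^-1

2.956 h^-1


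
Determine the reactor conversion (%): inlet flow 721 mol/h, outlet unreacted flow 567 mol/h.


X = (F_in - F_out) / F_in * 100
Moles reacted = 721 - 567 = 154
X = 154 / 721 * 100
= 0.2136 * 100
= 21.36 %

21.36 %


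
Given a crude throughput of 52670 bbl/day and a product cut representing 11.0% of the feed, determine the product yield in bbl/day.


Crude throughput = 52670 bbl/day
Fraction yield = 11.0%
yield = throughput * fraction / 100
yield = 52670 * 11.0 / 100 = 5793.7

5793.7 bbl/day


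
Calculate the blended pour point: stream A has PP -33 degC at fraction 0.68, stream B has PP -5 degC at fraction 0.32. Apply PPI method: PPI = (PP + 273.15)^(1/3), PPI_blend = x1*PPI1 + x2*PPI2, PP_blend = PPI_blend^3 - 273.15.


PPI_1 = (-33 + 273.15)^(1/3) = 6.215759
PPI_2 = (-5 + 273.15)^(1/3) = 6.448508
PPI_blend = 0.68 * 6.215759 + 0.32 * 6.448508 = 6.290239
PP_blend = 6.290239^3 - 273.15 = 248.8866 - 273.15 = -24.26

-24.26 degC


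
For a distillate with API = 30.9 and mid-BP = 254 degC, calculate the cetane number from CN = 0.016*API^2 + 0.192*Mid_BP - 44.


CN = 0.016 * 30.9^2 + 0.192 * 254 - 44
CN = 15.27696 + 48.768 - 44 = 20.04496

20.04496


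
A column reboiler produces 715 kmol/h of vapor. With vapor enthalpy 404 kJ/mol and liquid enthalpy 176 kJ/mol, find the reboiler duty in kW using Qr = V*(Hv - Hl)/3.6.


Qr = 715 * (404 - 176) / 3.6 = 715 * 228 / 3.6 = 45280

45280 kW


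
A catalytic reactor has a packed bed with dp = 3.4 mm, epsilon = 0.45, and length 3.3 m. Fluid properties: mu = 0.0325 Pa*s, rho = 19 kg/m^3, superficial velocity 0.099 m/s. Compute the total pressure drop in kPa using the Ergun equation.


dp = 3.4 mm = 0.0034 m
Viscous term = 150*0.0325*0.099*(1-0.45)^2 / (0.0034^2*0.45^3) = 138593
Inertial term = 1.75*19*0.099^2*(1-0.45) / (0.0034*0.45^3) = 578.507
dP/L = 138593 + 578.507 = 139172 Pa/m
dP = 139172 * 3.3 / 1000 = 459.3 kPa

459.3 kPa


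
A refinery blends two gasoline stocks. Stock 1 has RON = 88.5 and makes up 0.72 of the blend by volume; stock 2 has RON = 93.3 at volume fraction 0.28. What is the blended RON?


Linear blending: RON_blend = sum(vi * RONi)
Contribution 1: 0.72 * 88.5 = 63.72
Contribution 2: 0.28 * 93.3 = 26.124
RON_blend = 63.72 + 26.124 = 89.844

89.844


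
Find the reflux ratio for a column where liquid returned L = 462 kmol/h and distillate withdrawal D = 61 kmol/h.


Reflux ratio definition: R = L / D (liquid returned / distillate withdrawn)
L = 462 kmol/h, D = 61 kmol/h
R = 462 / 61 = 7.574

7.574


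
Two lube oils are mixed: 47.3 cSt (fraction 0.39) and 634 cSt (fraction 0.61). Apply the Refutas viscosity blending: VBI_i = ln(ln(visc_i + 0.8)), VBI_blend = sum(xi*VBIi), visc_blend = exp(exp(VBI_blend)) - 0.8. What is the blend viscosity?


Refutas method: VBN_i = 14.534*ln(ln(visc_i + 0.8)) + 10.975, blended linearly by mass fraction; since VBN is linear in VBI_i = ln(ln(visc_i + 0.8)) and the fractions sum to 1, blend VBI directly: visc = exp(exp(VBI_blend)) - 0.8
VBI_1 = ln(ln(47.3 + 0.8)) = 1.3541
VBI_2 = ln(ln(634 + 0.8)) = 1.86459
VBI_blend = 0.39 * 1.3541 + 0.61 * 1.86459 = 1.6655
visc_blend = exp(exp(1.6655)) - 0.8 = 197.2

197.2 cSt


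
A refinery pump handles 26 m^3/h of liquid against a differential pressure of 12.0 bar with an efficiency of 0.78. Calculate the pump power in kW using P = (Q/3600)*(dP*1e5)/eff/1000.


Q = 26 / 3600 = 0.00722222 m^3/s
P = 0.00722222 * (12.0 * 1e5) / 0.78 / 1000 = 11.11

11.11 kW


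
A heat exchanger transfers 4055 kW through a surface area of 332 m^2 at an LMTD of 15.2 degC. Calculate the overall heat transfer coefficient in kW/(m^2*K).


From Q = U*A*LMTD, U = Q / (A * LMTD)
U = 4055 / (332 * 15.2) = 4055 / 5046.4 = 0.8035

0.8035 kW/(m^2*K)


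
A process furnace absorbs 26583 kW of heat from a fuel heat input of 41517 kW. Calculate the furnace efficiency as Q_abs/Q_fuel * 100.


Furnace efficiency = Q_absorbed / Q_fuel * 100
= 26583 / 41517 * 100 = 64.03

64.03 %


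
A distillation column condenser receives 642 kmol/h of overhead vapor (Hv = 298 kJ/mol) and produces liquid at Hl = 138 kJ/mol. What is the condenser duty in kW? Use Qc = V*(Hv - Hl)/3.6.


Qc = 642 * (298 - 138) / 3.6 = 642 * 160 / 3.6 = 28530

28530 kW


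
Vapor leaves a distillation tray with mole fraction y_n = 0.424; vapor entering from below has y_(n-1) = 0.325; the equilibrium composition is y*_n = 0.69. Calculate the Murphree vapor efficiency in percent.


Murphree vapor efficiency: EMV = (y_n - y_(n-1)) / (y*_n - y_(n-1)) * 100
EMV = (0.424 - 0.325) / (0.69 - 0.325) * 100 = 0.099 / 0.365 * 100 = 27.12

27.12 %


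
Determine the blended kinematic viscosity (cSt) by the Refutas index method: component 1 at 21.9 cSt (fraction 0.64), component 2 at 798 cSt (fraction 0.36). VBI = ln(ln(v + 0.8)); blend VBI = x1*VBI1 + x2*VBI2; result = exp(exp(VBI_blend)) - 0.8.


Refutas method: VBN_i = 14.534*ln(ln(visc_i + 0.8)) + 10.975, blended linearly by mass fraction; since VBN is linear in VBI_i = ln(ln(visc_i + 0.8)) and the fractions sum to 1, blend VBI directly: visc = exp(exp(VBI_blend)) - 0.8
VBI_1 = ln(ln(21.9 + 0.8)) = 1.13859
VBI_2 = ln(ln(798 + 0.8)) = 1.89958
VBI_blend = 0.64 * 1.13859 + 0.36 * 1.89958 = 1.41255
visc_blend = exp(exp(1.41255)) - 0.8 = 59.93

59.93 cSt


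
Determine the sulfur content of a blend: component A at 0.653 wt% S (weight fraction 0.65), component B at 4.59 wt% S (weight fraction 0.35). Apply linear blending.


Linear sulfur blending: S_blend = x1*S1 + x2*S2
Contribution 1: 0.65 * 0.653 = 0.42445 wt%
Contribution 2: 0.35 * 4.59 = 1.6065 wt%
S_blend = 0.42445 + 1.6065 = 2.03095

2.03095 wt%


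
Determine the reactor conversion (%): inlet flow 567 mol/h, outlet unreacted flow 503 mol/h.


X = (F_in - F_out) / F_in * 100
Moles reacted = 567 - 503 = 64
X = 64 / 567 * 100
= 0.1129 * 100
= 11.29 %

11.29 %


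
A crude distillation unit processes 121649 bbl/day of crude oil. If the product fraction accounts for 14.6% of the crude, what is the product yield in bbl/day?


Crude throughput = 121649 bbl/day
Fraction yield = 14.6%
yield = throughput * fraction / 100
yield = 121649 * 14.6 / 100 = 17760.754

17760.754 bbl/day


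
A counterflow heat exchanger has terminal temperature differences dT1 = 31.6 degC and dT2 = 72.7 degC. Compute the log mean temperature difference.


LMTD = (dT1 - dT2) / ln(dT1/dT2)
= (31.6 - 72.7) / ln(31.6 / 72.7) = -41.1 / -0.833184 = 49.33

49.33 degC


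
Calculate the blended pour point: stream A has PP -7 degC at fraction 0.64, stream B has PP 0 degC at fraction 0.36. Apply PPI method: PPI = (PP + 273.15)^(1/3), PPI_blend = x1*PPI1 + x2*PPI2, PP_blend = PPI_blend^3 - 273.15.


PPI_1 = (-7 + 273.15)^(1/3) = 6.432436
PPI_2 = (0 + 273.15)^(1/3) = 6.488342
PPI_blend = 0.64 * 6.432436 + 0.36 * 6.488342 = 6.452562
PP_blend = 6.452562^3 - 273.15 = 268.656 - 273.15 = -4.49

-4.49 degC


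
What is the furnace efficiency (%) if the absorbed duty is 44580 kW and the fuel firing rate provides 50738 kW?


Furnace efficiency = Q_absorbed / Q_fuel * 100
= 44580 / 50738 * 100 = 87.86

87.86 %


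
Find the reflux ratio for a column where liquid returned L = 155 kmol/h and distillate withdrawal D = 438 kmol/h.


Reflux ratio definition: R = L / D (liquid returned / distillate withdrawn)
L = 155 kmol/h, D = 438 kmol/h
R = 155 / 438 = 0.3539

0.3539


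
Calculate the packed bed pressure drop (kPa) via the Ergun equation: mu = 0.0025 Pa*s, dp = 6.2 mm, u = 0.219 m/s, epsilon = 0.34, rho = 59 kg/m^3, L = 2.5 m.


dp = 6.2 mm = 0.0062 m
Viscous term = 150*0.0025*0.219*(1-0.34)^2 / (0.0062^2*0.34^3) = 23677.9
Inertial term = 1.75*59*0.219^2*(1-0.34) / (0.0062*0.34^3) = 13412
dP/L = 23677.9 + 13412 = 37089.9 Pa/m
dP = 37089.9 * 2.5 / 1000 = 92.72 kPa

92.72 kPa


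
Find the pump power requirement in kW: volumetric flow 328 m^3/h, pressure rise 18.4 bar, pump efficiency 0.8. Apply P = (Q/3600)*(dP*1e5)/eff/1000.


Q = 328 / 3600 = 0.0911111 m^3/s
P = 0.0911111 * (18.4 * 1e5) / 0.8 / 1000 = 209.6

209.6 kW


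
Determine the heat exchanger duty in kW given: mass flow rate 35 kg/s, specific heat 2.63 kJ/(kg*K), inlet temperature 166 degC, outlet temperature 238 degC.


Q = m_dot * cp * delta_T
delta_T = 238 - 166 = 72 K
Q = 35 * 2.63 * 72
= 92.05 * 72
= 6627.6 kW

6627.6 kW
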